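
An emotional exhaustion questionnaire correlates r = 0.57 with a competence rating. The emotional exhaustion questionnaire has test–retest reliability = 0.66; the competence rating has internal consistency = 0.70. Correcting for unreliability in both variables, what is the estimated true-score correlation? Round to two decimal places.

r_true = r_obs / √(r_xx · r_yy) = 0.57 / √(0.66 × 0.70) = 0.57 / √0.4620 = 0.57 / 0.6797 ≈ 0.84.

0.84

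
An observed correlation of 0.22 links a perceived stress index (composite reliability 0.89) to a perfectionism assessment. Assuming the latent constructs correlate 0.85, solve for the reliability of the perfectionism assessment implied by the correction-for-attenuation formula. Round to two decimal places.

r_true = r_obs / √(r_xx · r_yy) ⇒ 0.85 = 0.22 / √(0.89 · r_yy).
√(0.89 · r_yy) = 0.22 / 0.85 = 0.2588; 0.89 · r_yy = 0.0670; r_yy = 0.0670 / 0.89 ≈ 0.08.

0.08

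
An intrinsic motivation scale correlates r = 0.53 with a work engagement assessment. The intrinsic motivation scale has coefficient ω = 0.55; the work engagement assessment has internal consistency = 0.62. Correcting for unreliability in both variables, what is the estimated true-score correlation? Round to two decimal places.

0.91

r_true = r_obs / √(r_xx · r_yy) = 0.53 / √(0.55 × 0.62) = 0.53 / √0.3410 = 0.53 / 0.5840 ≈ 0.91.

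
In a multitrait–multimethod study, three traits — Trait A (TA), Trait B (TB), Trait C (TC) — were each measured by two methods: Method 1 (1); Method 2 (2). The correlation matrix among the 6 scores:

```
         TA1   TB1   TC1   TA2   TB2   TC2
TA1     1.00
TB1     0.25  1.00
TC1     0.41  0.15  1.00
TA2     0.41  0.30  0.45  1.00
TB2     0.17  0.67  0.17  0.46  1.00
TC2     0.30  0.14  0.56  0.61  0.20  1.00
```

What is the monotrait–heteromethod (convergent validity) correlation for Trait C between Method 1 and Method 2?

Same trait (TC), different methods: r(TC1, TC2) = 0.56.

0.56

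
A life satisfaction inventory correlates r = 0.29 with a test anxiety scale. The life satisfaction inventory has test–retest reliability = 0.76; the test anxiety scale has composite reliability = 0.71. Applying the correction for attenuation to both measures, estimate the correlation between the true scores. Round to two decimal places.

0.39

r_true = r_obs / √(r_xx · r_yy) = 0.29 / √(0.76 × 0.71) = 0.29 / √0.5396 = 0.29 / 0.7346 ≈ 0.39.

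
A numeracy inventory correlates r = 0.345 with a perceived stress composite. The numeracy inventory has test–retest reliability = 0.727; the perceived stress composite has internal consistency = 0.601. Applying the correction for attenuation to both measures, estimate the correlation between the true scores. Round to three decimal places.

r_true = r_obs / √(r_xx · r_yy) = 0.345 / √(0.727 × 0.601) = 0.345 / √0.436927 = 0.345 / 0.6610 ≈ 0.522.

0.522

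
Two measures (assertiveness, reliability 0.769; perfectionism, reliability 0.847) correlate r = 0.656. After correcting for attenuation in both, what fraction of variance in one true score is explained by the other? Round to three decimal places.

Disattenuated r = 0.656 / √(0.769 × 0.847) = 0.656 / 0.8071 = 0.8128.
Shared true-score variance = 0.8128² = 0.6606 ≈ 0.661.

0.661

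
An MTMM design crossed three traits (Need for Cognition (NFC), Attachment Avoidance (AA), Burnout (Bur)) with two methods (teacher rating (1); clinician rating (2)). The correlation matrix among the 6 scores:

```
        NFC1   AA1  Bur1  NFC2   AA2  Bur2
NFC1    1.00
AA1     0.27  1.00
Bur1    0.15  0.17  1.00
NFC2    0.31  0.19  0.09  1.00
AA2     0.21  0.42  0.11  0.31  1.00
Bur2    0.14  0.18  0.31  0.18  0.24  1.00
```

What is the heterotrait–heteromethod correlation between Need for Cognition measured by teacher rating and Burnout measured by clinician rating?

0.14

Different traits and methods: r(NFC1, Bur2) = 0.14.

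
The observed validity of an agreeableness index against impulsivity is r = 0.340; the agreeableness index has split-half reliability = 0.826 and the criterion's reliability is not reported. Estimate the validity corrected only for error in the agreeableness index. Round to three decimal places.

Single correction: r_c = r_obs / √r_xx = 0.340 / √0.826 = 0.340 / 0.9088 ≈ 0.374.

0.374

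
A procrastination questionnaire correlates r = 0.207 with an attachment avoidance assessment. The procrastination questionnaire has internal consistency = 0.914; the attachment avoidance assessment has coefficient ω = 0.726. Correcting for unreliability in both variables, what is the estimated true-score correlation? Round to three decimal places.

r_true = r_obs / √(r_xx · r_yy) = 0.207 / √(0.914 × 0.726) = 0.207 / √0.663564 = 0.207 / 0.8146 ≈ 0.254.

0.254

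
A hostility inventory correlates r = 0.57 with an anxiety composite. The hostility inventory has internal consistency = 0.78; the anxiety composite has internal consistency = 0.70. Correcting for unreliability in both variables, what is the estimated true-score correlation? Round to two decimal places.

r_true = r_obs / √(r_xx · r_yy) = 0.57 / √(0.78 × 0.70) = 0.57 / √0.5460 = 0.57 / 0.7389 ≈ 0.77.

0.77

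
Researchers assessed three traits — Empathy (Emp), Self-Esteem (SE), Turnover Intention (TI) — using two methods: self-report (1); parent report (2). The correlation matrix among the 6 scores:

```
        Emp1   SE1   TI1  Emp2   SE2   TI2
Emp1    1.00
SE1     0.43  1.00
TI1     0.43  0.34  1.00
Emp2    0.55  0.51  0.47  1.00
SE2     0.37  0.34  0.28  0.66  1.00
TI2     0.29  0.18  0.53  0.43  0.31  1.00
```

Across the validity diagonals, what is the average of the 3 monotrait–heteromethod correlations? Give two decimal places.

Convergent values: 0.55, 0.34, 0.53; mean = 1.42/3 = 0.47.

0.47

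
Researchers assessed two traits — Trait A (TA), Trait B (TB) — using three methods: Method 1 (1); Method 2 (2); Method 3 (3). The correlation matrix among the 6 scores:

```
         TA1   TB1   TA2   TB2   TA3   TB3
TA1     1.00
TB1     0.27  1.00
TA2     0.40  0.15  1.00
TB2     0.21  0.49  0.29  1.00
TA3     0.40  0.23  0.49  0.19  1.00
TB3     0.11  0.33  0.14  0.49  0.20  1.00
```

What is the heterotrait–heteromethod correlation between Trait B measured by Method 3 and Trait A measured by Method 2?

0.14

Different traits and methods: r(TB3, TA2) = 0.14.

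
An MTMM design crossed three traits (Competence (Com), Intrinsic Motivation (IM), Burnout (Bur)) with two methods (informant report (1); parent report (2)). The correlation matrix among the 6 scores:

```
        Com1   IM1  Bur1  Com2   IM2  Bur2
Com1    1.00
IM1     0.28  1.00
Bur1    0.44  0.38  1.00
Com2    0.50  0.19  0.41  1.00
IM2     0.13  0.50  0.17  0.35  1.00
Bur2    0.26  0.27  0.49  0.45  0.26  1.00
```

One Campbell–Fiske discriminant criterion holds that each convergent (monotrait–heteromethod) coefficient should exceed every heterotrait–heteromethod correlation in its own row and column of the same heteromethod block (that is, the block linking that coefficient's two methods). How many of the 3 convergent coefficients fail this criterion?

Each convergent coefficient versus the relevant comparison correlations:
Com (methods 1·2): 0.50 vs {0.13, 0.19, 0.26, 0.41} → pass.
IM (methods 1·2): 0.50 vs {0.19, 0.13, 0.27, 0.17} → pass.
Bur (methods 1·2): 0.49 vs {0.41, 0.26, 0.17, 0.27} → pass.
0 of 3 fail.

0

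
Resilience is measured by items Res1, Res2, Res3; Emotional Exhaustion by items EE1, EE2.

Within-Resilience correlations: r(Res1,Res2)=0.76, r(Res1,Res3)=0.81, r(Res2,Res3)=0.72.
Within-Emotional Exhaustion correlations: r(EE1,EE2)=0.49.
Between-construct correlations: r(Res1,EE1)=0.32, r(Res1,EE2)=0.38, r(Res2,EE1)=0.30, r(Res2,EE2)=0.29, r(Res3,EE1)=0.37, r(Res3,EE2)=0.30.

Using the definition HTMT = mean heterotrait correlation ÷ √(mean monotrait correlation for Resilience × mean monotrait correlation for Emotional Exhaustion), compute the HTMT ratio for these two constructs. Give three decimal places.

Mean heterotrait r = 1.96/6 = 0.3267.
Mean within-Res = 2.29/3 = 0.7633; mean within-EE = 0.49/1 = 0.4900.
Geometric mean = √(0.7633 × 0.4900) = 0.6116.
HTMT = 0.3267 / 0.6116 = 0.534.

0.534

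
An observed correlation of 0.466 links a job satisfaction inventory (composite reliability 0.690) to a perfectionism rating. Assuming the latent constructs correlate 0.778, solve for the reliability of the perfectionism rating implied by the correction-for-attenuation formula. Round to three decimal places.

r_true = r_obs / √(r_xx · r_yy) ⇒ 0.778 = 0.466 / √(0.690 · r_yy).
√(0.690 · r_yy) = 0.466 / 0.778 = 0.5990; 0.690 · r_yy = 0.3588; r_yy = 0.3588 / 0.690 ≈ 0.520.

0.520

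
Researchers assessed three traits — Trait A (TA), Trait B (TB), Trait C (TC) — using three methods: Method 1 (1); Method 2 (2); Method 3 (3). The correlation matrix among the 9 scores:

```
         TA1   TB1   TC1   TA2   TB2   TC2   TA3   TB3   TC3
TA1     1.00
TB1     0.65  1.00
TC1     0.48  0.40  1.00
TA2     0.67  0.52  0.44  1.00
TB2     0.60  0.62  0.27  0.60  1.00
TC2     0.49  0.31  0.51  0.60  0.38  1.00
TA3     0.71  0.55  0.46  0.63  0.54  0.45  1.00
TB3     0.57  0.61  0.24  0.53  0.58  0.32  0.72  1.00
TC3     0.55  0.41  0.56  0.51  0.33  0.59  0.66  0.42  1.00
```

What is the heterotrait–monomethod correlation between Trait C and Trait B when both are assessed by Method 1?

0.40

Different traits, same method: r(TC1, TB1) = 0.40.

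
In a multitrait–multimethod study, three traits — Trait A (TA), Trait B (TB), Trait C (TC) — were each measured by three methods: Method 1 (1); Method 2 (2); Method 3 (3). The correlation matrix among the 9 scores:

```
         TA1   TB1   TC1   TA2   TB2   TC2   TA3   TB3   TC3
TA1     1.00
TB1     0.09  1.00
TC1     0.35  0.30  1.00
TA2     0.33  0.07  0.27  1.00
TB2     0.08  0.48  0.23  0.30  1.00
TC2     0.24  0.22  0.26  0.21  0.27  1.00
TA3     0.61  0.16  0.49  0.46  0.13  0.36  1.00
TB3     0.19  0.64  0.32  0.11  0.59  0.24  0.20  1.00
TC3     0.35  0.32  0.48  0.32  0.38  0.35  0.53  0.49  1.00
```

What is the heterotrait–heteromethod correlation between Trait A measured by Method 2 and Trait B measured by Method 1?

0.07

Different traits and methods: r(TA2, TB1) = 0.07.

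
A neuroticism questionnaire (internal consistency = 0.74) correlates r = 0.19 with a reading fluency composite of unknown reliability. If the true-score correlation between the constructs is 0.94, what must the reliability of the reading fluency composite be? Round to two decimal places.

0.06

r_true = r_obs / √(r_xx · r_yy) ⇒ 0.94 = 0.19 / √(0.74 · r_yy).
√(0.74 · r_yy) = 0.19 / 0.94 = 0.2021; 0.74 · r_yy = 0.0408; r_yy = 0.0408 / 0.74 ≈ 0.06.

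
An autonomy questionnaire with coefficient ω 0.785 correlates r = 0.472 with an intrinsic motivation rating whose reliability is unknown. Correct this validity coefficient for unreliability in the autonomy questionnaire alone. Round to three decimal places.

0.533

Single correction: r_c = r_obs / √r_xx = 0.472 / √0.785 = 0.472 / 0.8860 ≈ 0.533.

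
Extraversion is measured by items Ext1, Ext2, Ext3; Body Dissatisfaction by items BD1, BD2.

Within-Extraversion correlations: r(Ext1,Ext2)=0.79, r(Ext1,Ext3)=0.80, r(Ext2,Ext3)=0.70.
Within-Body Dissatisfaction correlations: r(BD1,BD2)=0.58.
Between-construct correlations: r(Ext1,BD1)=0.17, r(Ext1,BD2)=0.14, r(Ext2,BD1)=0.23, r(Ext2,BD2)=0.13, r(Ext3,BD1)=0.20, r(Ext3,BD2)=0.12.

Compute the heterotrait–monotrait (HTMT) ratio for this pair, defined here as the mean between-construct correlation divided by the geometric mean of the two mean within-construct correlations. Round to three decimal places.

Mean between = 0.99/6 = 0.1650.
Mean within-Ext = 2.29/3 = 0.7633; mean within-BD = 0.58/1 = 0.5800.
Geometric mean = √(0.7633 × 0.5800) = 0.6654.
HTMT = 0.1650 / 0.6654 = 0.248.

0.248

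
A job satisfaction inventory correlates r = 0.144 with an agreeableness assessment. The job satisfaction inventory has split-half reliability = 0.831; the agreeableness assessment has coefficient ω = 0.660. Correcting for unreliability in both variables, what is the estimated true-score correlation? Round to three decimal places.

0.194

r_true = r_obs / √(r_xx · r_yy) = 0.144 / √(0.831 × 0.660) = 0.144 / √0.548460 = 0.144 / 0.7406 ≈ 0.194.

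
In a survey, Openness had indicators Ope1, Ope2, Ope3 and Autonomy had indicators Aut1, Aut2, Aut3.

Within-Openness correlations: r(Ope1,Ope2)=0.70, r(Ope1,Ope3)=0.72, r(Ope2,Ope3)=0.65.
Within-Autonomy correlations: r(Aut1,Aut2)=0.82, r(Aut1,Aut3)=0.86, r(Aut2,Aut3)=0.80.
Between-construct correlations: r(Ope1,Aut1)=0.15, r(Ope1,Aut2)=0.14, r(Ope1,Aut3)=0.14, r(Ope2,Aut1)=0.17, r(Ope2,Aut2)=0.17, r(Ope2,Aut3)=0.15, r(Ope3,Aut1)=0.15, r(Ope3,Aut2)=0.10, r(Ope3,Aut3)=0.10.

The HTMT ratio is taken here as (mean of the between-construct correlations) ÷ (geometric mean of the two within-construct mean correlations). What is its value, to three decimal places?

0.187

Between-construct mean = 1.27/9 = 0.1411.
Mean within-Ope = 2.07/3 = 0.6900; mean within-Aut = 2.48/3 = 0.8267.
Geometric mean = √(0.6900 × 0.8267) = 0.7553.
HTMT = 0.1411 / 0.7553 = 0.187.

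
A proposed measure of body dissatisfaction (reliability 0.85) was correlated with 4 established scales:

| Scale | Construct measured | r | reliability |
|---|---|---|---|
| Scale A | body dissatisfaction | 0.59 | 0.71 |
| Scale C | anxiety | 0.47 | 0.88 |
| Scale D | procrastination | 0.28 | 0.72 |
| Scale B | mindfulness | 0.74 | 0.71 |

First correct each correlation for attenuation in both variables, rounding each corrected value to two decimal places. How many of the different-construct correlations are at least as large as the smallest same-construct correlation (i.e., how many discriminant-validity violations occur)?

1

Disattenuated r (r / √(r_scale · r_new)):
  Scale A (conv): 0.59 / √(0.71·0.85) = 0.76
  Scale C (disc): 0.47 / √(0.88·0.85) = 0.54
  Scale D (disc): 0.28 / √(0.72·0.85) = 0.36
  Scale B (disc): 0.74 / √(0.71·0.85) = 0.95
Smallest convergent = 0.76. Discriminant values: 0.54, 0.36, 0.95; count ≥ 0.76 → 1.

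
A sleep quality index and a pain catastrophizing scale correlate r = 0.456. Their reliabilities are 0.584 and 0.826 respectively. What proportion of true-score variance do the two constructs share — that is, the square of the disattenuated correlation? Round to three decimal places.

0.431

Disattenuated r = 0.456 / √(0.584 × 0.826) = 0.456 / 0.6945 = 0.6566.
Shared true-score variance = 0.6566² = 0.4311 ≈ 0.431.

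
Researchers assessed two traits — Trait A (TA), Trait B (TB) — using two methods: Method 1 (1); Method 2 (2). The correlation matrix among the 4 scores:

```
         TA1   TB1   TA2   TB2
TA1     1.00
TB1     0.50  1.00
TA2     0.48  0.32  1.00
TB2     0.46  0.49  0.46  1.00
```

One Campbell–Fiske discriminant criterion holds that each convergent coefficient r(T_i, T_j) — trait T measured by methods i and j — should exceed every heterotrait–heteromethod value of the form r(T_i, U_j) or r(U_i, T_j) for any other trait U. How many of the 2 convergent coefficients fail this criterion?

0

Each convergent coefficient versus the relevant comparison correlations:
TA (methods 1·2): 0.48 vs {0.46, 0.32} → pass.
TB (methods 1·2): 0.49 vs {0.32, 0.46} → pass.
0 of 2 fail.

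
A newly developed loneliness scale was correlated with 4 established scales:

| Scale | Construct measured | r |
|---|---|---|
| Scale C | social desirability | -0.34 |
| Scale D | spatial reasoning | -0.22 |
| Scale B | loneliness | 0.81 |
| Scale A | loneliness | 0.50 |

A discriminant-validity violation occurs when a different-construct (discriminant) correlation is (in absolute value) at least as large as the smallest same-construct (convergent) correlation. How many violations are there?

Convergent (same construct = loneliness): Scale B, Scale A.
Smallest convergent = 0.50. Discriminant |r|: 0.34, 0.22; count ≥ 0.50 → 0.

0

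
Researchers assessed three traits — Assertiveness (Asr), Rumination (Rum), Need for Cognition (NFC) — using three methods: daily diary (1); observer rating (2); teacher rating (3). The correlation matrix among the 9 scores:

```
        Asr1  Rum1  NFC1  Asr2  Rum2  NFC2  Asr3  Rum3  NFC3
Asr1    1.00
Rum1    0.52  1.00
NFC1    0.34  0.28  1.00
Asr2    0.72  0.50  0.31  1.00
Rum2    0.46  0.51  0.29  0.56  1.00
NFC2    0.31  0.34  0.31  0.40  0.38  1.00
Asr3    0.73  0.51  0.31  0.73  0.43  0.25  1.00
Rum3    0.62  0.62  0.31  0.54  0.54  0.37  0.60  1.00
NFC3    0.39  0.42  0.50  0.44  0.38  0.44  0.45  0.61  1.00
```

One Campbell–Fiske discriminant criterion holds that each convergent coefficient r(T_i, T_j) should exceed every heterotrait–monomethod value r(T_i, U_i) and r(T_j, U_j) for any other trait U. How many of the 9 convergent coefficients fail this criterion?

5

Checking each validity diagonal entry against its comparison values:
Asr (methods 1·2): 0.72 vs {0.52, 0.56, 0.34, 0.40} → pass.
Asr (methods 1·3): 0.73 vs {0.52, 0.60, 0.34, 0.45} → pass.
Asr (methods 2·3): 0.73 vs {0.56, 0.60, 0.40, 0.45} → pass.
Rum (methods 1·2): 0.51 vs {0.52, 0.56, 0.28, 0.38} → fail.
Rum (methods 1·3): 0.62 vs {0.52, 0.60, 0.28, 0.61} → pass.
Rum (methods 2·3): 0.54 vs {0.56, 0.60, 0.38, 0.61} → fail.
NFC (methods 1·2): 0.31 vs {0.34, 0.40, 0.28, 0.38} → fail.
NFC (methods 1·3): 0.50 vs {0.34, 0.45, 0.28, 0.61} → fail.
NFC (methods 2·3): 0.44 vs {0.40, 0.45, 0.38, 0.61} → fail.
5 of 9 fail.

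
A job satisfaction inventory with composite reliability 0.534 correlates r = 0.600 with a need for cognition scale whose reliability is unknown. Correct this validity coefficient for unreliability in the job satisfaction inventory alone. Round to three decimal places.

Single correction: r_c = r_obs / √r_xx = 0.600 / √0.534 = 0.600 / 0.7308 ≈ 0.821.

0.821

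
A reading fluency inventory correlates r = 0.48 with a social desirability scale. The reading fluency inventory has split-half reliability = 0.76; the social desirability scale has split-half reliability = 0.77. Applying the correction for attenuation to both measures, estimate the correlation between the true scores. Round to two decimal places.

r_true = r_obs / √(r_xx · r_yy) = 0.48 / √(0.76 × 0.77) = 0.48 / √0.5852 = 0.48 / 0.7650 ≈ 0.63.

0.63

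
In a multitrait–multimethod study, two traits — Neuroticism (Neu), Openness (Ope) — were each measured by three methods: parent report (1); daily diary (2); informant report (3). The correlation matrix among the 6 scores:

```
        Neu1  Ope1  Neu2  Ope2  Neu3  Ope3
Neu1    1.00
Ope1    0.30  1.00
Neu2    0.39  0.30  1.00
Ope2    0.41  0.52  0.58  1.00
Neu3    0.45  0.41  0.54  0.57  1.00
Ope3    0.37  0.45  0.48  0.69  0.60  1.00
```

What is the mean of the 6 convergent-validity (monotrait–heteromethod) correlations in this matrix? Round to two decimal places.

0.51

Convergent values: 0.39, 0.45, 0.54, 0.52, 0.45, 0.69; mean = 3.04/6 = 0.51.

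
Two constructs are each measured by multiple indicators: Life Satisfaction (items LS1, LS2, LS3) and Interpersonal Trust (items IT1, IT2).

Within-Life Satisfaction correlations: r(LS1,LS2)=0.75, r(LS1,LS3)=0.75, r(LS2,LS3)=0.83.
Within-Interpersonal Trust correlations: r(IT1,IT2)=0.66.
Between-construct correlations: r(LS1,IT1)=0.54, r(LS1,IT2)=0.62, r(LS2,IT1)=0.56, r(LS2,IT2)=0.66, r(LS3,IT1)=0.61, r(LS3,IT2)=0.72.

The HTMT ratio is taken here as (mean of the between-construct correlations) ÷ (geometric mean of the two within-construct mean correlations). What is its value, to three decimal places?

0.864

Mean between = 3.71/6 = 0.6183.
Mean within-LS = 2.33/3 = 0.7767; mean within-IT = 0.66/1 = 0.6600.
Geometric mean = √(0.7767 × 0.6600) = 0.7160.
HTMT = 0.6183 / 0.7160 = 0.864.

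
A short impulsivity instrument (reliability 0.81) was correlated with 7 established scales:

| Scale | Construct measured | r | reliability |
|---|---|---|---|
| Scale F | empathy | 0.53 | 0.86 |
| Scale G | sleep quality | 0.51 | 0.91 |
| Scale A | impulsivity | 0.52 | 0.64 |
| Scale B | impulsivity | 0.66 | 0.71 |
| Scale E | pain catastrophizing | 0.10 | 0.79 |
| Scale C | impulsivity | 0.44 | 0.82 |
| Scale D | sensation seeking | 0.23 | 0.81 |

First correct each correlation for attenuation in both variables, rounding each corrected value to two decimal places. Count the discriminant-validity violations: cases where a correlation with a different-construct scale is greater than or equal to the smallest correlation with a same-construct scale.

2

Disattenuated r (r / √(r_scale · r_new)):
  Scale F (disc): 0.53 / √(0.86·0.81) = 0.64
  Scale G (disc): 0.51 / √(0.91·0.81) = 0.59
  Scale A (conv): 0.52 / √(0.64·0.81) = 0.72
  Scale B (conv): 0.66 / √(0.71·0.81) = 0.87
  Scale E (disc): 0.10 / √(0.79·0.81) = 0.13
  Scale C (conv): 0.44 / √(0.82·0.81) = 0.54
  Scale D (disc): 0.23 / √(0.81·0.81) = 0.28
Smallest convergent = 0.54. Discriminant values: 0.64, 0.59, 0.13, 0.28; count ≥ 0.54 → 2.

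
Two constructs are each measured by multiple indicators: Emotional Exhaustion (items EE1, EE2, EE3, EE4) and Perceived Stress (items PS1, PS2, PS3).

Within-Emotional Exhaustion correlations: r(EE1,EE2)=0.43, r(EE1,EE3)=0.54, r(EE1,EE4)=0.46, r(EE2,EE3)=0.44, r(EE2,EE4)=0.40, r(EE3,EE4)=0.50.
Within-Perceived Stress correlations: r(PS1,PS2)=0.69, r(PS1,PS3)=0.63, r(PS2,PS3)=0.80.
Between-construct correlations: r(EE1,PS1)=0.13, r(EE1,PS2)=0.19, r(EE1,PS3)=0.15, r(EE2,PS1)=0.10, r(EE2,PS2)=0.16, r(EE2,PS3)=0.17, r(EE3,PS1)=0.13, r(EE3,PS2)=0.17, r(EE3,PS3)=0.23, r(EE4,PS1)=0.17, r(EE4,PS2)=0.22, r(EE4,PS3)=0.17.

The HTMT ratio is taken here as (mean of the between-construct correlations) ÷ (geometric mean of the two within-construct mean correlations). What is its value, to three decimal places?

Mean between = 1.99/12 = 0.1658.
Mean within-EE = 2.77/6 = 0.4617; mean within-PS = 2.12/3 = 0.7067.
Geometric mean = √(0.4617 × 0.7067) = 0.5712.
HTMT = 0.1658 / 0.5712 = 0.290.

0.290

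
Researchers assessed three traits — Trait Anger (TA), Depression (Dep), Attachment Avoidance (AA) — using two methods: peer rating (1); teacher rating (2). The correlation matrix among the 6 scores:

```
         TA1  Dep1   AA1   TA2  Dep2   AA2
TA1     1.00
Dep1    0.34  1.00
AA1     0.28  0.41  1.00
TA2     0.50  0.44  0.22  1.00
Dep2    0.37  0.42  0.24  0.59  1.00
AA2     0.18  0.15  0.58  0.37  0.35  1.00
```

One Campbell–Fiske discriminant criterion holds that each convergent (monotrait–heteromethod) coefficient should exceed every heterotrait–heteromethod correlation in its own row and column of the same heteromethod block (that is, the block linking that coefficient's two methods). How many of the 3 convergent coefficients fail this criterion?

1

Checking each validity diagonal entry against its comparison values:
TA (methods 1·2): 0.50 vs {0.37, 0.44, 0.18, 0.22} → pass.
Dep (methods 1·2): 0.42 vs {0.44, 0.37, 0.15, 0.24} → fail.
AA (methods 1·2): 0.58 vs {0.22, 0.18, 0.24, 0.15} → pass.
1 of 3 fail.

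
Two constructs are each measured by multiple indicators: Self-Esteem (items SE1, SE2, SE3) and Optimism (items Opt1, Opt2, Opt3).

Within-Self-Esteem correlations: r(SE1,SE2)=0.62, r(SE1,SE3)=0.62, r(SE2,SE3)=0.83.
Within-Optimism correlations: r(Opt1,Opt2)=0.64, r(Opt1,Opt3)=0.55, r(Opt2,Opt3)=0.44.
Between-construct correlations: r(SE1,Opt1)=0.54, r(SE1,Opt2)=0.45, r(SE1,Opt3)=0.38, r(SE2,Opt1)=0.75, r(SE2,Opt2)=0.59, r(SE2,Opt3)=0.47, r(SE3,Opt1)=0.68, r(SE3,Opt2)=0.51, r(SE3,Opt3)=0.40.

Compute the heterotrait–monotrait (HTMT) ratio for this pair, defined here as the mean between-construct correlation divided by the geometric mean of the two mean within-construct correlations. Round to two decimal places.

Between-construct mean = 4.77/9 = 0.5300.
Mean within-SE = 2.07/3 = 0.6900; mean within-Opt = 1.63/3 = 0.5433.
Geometric mean = √(0.6900 × 0.5433) = 0.6123.
HTMT = 0.5300 / 0.6123 = 0.87.

0.87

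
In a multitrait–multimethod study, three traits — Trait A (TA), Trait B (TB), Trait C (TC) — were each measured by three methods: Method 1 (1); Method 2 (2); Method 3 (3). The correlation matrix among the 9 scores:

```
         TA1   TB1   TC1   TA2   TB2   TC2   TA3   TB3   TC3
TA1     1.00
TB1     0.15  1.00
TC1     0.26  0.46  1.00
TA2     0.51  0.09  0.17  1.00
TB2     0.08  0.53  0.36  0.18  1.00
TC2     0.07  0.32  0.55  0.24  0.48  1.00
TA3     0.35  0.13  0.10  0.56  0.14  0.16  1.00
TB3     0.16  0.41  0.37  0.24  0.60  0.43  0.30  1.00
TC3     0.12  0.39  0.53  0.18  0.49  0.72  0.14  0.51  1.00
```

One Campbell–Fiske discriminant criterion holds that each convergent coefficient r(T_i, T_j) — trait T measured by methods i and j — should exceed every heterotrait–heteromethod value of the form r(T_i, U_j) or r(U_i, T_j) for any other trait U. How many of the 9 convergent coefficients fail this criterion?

0

Convergent coefficients and their comparison sets:
TA (methods 1·2): 0.51 vs {0.08, 0.09, 0.07, 0.17} → pass.
TA (methods 1·3): 0.35 vs {0.16, 0.13, 0.12, 0.10} → pass.
TA (methods 2·3): 0.56 vs {0.24, 0.14, 0.18, 0.16} → pass.
TB (methods 1·2): 0.53 vs {0.09, 0.08, 0.32, 0.36} → pass.
TB (methods 1·3): 0.41 vs {0.13, 0.16, 0.39, 0.37} → pass.
TB (methods 2·3): 0.60 vs {0.14, 0.24, 0.49, 0.43} → pass.
TC (methods 1·2): 0.55 vs {0.17, 0.07, 0.36, 0.32} → pass.
TC (methods 1·3): 0.53 vs {0.10, 0.12, 0.37, 0.39} → pass.
TC (methods 2·3): 0.72 vs {0.16, 0.18, 0.43, 0.49} → pass.
0 of 9 fail.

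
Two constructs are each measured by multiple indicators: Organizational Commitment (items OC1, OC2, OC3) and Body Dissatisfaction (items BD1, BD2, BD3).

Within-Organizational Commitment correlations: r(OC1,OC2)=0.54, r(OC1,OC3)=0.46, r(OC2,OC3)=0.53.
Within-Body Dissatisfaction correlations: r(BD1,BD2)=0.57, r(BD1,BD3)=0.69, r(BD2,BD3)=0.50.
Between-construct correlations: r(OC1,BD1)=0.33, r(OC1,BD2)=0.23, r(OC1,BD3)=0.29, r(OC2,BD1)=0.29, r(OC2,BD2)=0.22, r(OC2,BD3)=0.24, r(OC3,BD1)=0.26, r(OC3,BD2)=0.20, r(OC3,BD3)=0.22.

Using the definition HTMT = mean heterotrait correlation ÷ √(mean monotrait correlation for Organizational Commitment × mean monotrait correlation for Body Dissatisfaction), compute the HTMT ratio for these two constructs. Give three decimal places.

Mean between = 2.28/9 = 0.2533.
Mean within-OC = 1.53/3 = 0.5100; mean within-BD = 1.76/3 = 0.5867.
Geometric mean = √(0.5100 × 0.5867) = 0.5470.
HTMT = 0.2533 / 0.5470 = 0.463.

0.463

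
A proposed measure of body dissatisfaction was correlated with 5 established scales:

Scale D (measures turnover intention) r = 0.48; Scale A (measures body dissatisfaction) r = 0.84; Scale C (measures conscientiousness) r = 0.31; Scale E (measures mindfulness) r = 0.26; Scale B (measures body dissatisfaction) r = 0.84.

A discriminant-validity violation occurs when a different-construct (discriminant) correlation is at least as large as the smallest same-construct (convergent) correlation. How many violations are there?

Convergent (same construct = body dissatisfaction): Scale A, Scale B.
Smallest convergent = 0.84. Discriminant values: 0.48, 0.31, 0.26; count ≥ 0.84 → 0.

0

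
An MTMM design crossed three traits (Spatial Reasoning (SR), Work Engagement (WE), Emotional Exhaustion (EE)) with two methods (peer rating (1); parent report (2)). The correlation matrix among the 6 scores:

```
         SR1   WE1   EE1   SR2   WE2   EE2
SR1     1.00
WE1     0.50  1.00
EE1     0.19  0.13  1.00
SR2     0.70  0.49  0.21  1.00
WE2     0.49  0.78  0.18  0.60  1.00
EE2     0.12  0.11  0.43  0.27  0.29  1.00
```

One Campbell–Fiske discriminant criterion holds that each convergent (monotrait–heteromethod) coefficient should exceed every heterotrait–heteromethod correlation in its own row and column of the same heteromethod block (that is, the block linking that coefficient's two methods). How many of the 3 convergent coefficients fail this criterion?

Each convergent coefficient versus the relevant comparison correlations:
SR (methods 1·2): 0.70 vs {0.49, 0.49, 0.12, 0.21} → pass.
WE (methods 1·2): 0.78 vs {0.49, 0.49, 0.11, 0.18} → pass.
EE (methods 1·2): 0.43 vs {0.21, 0.12, 0.18, 0.11} → pass.
0 of 3 fail.

0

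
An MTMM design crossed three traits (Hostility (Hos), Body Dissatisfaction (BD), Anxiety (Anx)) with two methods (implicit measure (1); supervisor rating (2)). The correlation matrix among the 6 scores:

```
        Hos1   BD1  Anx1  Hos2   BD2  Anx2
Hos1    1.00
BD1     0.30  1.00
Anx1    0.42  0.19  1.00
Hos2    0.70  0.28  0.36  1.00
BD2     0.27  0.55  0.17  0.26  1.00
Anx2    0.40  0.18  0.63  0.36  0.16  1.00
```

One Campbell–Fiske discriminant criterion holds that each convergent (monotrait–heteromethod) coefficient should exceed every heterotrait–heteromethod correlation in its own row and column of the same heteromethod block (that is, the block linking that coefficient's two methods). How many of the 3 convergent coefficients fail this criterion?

Convergent coefficients and their comparison sets:
Hos (methods 1·2): 0.70 vs {0.27, 0.28, 0.40, 0.36} → pass.
BD (methods 1·2): 0.55 vs {0.28, 0.27, 0.18, 0.17} → pass.
Anx (methods 1·2): 0.63 vs {0.36, 0.40, 0.17, 0.18} → pass.
0 of 3 fail.

0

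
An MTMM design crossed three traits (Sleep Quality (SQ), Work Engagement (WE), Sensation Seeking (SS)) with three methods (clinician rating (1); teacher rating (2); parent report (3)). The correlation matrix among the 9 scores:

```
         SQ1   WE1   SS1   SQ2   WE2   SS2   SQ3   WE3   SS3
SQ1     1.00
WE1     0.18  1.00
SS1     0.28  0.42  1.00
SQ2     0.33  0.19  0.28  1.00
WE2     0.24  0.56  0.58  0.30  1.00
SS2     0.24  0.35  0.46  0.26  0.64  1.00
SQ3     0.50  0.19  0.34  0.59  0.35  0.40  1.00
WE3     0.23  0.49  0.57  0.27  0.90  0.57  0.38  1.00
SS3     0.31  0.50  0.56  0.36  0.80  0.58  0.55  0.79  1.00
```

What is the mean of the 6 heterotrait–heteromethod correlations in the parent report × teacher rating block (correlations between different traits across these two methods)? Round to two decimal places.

0.46

HTHM values (method 3 × method 2): 0.35, 0.40, 0.27, 0.57, 0.36, 0.80; mean = 2.75/6 = 0.46.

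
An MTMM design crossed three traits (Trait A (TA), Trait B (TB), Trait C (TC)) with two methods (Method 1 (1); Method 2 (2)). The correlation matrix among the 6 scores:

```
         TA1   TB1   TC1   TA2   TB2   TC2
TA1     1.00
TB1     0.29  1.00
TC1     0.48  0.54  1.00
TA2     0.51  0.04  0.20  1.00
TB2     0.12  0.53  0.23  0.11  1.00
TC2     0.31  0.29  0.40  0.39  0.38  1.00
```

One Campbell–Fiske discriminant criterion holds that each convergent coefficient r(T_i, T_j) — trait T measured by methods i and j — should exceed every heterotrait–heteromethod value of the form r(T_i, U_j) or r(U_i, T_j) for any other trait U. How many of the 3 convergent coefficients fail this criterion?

0

Each convergent coefficient versus the relevant comparison correlations:
TA (methods 1·2): 0.51 vs {0.12, 0.04, 0.31, 0.20} → pass.
TB (methods 1·2): 0.53 vs {0.04, 0.12, 0.29, 0.23} → pass.
TC (methods 1·2): 0.40 vs {0.20, 0.31, 0.23, 0.29} → pass.
0 of 3 fail.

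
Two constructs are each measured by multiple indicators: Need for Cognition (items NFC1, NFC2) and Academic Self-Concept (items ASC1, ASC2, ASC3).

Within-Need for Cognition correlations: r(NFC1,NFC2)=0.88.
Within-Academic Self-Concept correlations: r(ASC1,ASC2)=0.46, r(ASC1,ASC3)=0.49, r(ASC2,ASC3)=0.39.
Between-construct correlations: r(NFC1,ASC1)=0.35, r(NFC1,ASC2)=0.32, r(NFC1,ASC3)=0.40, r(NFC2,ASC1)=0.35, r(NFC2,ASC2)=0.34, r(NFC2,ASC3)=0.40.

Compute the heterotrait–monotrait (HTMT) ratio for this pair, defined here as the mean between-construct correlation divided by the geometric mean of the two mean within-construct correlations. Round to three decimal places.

0.574

Mean between = 2.16/6 = 0.3600.
Mean within-NFC = 0.88/1 = 0.8800; mean within-ASC = 1.34/3 = 0.4467.
Geometric mean = √(0.8800 × 0.4467) = 0.6270.
HTMT = 0.3600 / 0.6270 = 0.574.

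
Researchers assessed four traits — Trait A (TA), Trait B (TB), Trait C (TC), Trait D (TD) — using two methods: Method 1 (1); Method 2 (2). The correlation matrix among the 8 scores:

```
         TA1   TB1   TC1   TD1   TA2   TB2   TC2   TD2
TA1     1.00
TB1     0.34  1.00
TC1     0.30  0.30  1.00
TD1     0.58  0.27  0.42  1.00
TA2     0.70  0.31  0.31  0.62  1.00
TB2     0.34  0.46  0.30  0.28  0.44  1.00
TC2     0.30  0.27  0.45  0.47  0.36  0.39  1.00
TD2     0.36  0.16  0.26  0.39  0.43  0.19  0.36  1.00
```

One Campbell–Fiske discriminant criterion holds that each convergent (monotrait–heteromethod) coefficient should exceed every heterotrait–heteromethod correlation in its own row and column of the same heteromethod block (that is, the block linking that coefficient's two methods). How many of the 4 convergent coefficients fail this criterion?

2

Each convergent coefficient versus the relevant comparison correlations:
TA (methods 1·2): 0.70 vs {0.34, 0.31, 0.30, 0.31, 0.36, 0.62} → pass.
TB (methods 1·2): 0.46 vs {0.31, 0.34, 0.27, 0.30, 0.16, 0.28} → pass.
TC (methods 1·2): 0.45 vs {0.31, 0.30, 0.30, 0.27, 0.26, 0.47} → fail.
TD (methods 1·2): 0.39 vs {0.62, 0.36, 0.28, 0.16, 0.47, 0.26} → fail.
2 of 4 fail.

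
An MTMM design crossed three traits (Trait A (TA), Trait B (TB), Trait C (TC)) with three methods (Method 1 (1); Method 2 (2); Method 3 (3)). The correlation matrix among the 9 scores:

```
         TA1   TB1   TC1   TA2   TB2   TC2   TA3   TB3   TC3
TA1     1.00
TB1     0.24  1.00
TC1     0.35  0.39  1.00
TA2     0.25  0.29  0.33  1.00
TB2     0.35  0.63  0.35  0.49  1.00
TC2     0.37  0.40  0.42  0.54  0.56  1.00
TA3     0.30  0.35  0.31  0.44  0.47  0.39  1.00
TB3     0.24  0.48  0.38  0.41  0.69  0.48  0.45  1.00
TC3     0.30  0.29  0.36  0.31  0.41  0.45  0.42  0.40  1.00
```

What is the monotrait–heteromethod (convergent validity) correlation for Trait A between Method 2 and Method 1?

Same trait (TA), different methods: r(TA2, TA1) = 0.25.

0.25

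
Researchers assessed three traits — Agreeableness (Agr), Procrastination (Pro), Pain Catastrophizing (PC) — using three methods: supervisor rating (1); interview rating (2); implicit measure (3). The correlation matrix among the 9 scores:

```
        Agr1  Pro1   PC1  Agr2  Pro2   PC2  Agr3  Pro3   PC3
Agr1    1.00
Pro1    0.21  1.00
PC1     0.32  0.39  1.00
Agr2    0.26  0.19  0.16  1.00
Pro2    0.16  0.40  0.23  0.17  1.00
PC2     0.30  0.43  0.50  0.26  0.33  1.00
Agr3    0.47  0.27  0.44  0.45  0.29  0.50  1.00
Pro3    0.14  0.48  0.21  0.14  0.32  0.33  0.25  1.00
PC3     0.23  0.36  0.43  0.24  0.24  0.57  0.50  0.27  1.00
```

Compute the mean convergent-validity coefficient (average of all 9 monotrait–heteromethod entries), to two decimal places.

0.43

Convergent values: 0.26, 0.47, 0.45, 0.40, 0.48, 0.32, 0.50, 0.43, 0.57; mean = 3.88/9 = 0.43.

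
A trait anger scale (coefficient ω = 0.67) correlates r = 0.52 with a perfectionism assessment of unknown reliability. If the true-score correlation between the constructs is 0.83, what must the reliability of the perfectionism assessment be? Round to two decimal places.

0.59

r_true = r_obs / √(r_xx · r_yy) ⇒ 0.83 = 0.52 / √(0.67 · r_yy).
√(0.67 · r_yy) = 0.52 / 0.83 = 0.6265; 0.67 · r_yy = 0.3925; r_yy = 0.3925 / 0.67 ≈ 0.59.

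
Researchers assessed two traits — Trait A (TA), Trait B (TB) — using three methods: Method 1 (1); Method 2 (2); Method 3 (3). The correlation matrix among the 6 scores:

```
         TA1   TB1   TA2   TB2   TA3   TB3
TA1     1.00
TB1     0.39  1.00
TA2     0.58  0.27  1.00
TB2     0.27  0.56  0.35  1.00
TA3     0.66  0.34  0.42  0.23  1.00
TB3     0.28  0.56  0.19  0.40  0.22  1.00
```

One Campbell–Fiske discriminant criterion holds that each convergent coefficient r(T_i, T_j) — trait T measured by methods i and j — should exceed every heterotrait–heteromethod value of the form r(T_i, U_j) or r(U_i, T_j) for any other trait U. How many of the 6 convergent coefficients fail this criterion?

0

Checking each validity diagonal entry against its comparison values:
TA (methods 1·2): 0.58 vs {0.27, 0.27} → pass.
TA (methods 1·3): 0.66 vs {0.28, 0.34} → pass.
TA (methods 2·3): 0.42 vs {0.19, 0.23} → pass.
TB (methods 1·2): 0.56 vs {0.27, 0.27} → pass.
TB (methods 1·3): 0.56 vs {0.34, 0.28} → pass.
TB (methods 2·3): 0.40 vs {0.23, 0.19} → pass.
0 of 6 fail.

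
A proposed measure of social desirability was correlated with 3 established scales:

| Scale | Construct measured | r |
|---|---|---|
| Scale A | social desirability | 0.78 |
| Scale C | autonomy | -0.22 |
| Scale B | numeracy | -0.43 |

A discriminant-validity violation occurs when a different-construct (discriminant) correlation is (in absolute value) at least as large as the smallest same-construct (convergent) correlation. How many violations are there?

Convergent (same construct = social desirability): Scale A.
Smallest convergent = 0.78. Discriminant |r|: 0.22, 0.43; count ≥ 0.78 → 0.

0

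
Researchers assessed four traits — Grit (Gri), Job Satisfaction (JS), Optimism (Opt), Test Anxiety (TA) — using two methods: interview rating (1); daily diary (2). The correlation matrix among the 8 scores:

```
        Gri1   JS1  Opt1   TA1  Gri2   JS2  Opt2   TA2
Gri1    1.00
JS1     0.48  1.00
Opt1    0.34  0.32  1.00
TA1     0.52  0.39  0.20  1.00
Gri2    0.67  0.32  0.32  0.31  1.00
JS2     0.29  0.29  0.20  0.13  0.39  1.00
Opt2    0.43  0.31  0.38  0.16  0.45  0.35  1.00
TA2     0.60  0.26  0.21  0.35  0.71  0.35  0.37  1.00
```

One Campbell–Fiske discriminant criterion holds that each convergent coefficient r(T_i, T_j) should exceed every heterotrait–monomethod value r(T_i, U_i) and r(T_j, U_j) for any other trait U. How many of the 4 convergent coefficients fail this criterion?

Each convergent coefficient versus the relevant comparison correlations:
Gri (methods 1·2): 0.67 vs {0.48, 0.39, 0.34, 0.45, 0.52, 0.71} → fail.
JS (methods 1·2): 0.29 vs {0.48, 0.39, 0.32, 0.35, 0.39, 0.35} → fail.
Opt (methods 1·2): 0.38 vs {0.34, 0.45, 0.32, 0.35, 0.20, 0.37} → fail.
TA (methods 1·2): 0.35 vs {0.52, 0.71, 0.39, 0.35, 0.20, 0.37} → fail.
4 of 4 fail.

4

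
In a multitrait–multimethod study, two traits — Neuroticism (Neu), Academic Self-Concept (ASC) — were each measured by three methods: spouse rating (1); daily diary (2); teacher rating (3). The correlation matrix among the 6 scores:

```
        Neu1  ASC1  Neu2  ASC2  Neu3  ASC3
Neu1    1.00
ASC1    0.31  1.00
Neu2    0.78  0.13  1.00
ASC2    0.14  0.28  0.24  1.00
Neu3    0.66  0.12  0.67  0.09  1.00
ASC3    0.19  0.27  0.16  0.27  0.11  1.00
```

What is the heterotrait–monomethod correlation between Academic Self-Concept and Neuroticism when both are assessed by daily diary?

0.24

Different traits, same method: r(ASC2, Neu2) = 0.24.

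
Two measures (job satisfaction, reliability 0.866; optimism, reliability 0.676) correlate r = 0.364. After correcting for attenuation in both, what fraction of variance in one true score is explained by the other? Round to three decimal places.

0.226

Disattenuated r = 0.364 / √(0.866 × 0.676) = 0.364 / 0.7651 = 0.4758.
Shared true-score variance = 0.4758² = 0.2264 ≈ 0.226.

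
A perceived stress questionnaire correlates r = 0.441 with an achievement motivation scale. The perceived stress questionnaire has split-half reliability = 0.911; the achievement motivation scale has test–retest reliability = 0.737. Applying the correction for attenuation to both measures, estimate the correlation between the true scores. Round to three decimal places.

0.538

r_true = r_obs / √(r_xx · r_yy) = 0.441 / √(0.911 × 0.737) = 0.441 / √0.671407 = 0.441 / 0.8194 ≈ 0.538.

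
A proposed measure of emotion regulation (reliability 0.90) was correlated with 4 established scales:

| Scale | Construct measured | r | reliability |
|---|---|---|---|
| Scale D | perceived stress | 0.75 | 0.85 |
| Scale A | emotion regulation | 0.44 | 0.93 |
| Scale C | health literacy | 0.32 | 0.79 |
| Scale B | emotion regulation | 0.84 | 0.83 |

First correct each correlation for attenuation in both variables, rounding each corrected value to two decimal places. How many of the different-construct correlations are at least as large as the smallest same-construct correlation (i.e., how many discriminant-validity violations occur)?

Disattenuated r (r / √(r_scale · r_new)):
  Scale D (disc): 0.75 / √(0.85·0.90) = 0.86
  Scale A (conv): 0.44 / √(0.93·0.90) = 0.48
  Scale C (disc): 0.32 / √(0.79·0.90) = 0.38
  Scale B (conv): 0.84 / √(0.83·0.90) = 0.97
Smallest convergent = 0.48. Discriminant values: 0.86, 0.38; count ≥ 0.48 → 1.

1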